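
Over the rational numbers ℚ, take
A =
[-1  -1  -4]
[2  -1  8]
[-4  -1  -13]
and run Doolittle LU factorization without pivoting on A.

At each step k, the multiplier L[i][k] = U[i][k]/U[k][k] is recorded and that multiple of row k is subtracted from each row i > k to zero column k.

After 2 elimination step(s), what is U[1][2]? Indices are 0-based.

Step 1: pivot at (0,0) is -1.
  row1 ← row1 − (-2)·row0  ⇒  L[1][0]=-2, U row1=(0, -3, 0)
  row2 ← row2 − (4)·row0  ⇒  L[2][0]=4, U row2=(0, 3, 3)
Step 2: pivot at (1,1) is -3.
  row2 ← row2 − (-1)·row1  ⇒  L[2][1]=-1, U row2=(0, 0, 3)

U[1][2] = 0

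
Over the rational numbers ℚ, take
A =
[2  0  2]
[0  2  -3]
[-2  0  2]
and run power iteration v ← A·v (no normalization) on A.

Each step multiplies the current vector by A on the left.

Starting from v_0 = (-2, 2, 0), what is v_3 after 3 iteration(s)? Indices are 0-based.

v_3 = (32, -56, 32)

v_0 = (-2, 2, 0).
v_1 = A·v_0 = (-4, 4, 4).
v_2 = A·v_1 = (0, -4, 16).
v_3 = A·v_2 = (32, -56, 32).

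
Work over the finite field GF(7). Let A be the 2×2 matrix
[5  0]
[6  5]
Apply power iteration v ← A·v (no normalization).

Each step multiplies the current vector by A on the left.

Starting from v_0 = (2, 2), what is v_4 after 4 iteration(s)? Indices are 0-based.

v_4 = (4, 5)

v_0 = (2, 2).
v_1 = A·v_0 = (3, 1).
v_2 = A·v_1 = (1, 2).
v_3 = A·v_2 = (5, 2).
v_4 = A·v_3 = (4, 5).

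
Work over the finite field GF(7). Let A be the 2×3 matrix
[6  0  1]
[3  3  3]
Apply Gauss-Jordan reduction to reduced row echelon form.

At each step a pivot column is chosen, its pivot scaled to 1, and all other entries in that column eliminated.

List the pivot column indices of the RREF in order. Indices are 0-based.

pivot columns: 0, 1

pivot(0,0)=6: scale R0 → (1, 0, 6)
  clear (1,0): R1 −= (3)R0 → (0, 3, 6)
pivot(1,1)=3: scale R1 → (0, 1, 2)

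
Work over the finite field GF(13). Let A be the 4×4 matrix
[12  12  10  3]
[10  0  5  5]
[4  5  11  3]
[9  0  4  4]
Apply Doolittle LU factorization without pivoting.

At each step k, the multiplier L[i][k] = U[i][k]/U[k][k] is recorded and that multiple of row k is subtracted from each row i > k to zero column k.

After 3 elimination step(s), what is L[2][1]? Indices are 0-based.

[col 0] pivot 12
  R1 -= 3*R0 → (0, 3, 1, 9)  (L[1][0] := 3)
  R2 -= 9*R0 → (0, 1, 12, 2)  (L[2][0] := 9)
  R3 -= 4*R0 → (0, 4, 3, 5)  (L[3][0] := 4)
[col 1] pivot 3
  R2 -= 9*R1 → (0, 0, 3, 12)  (L[2][1] := 9)
  R3 -= 10*R1 → (0, 0, 6, 6)  (L[3][1] := 10)
[col 2] pivot 3
  R3 -= 2*R2 → (0, 0, 0, 8)  (L[3][2] := 2)

L[2][1] = 9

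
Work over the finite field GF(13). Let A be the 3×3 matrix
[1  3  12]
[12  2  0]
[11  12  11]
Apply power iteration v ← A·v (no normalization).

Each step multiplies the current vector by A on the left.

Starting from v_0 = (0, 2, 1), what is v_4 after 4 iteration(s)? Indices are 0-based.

v_0 = (0, 2, 1).
v_1 = A·v_0 = (5, 4, 9).
v_2 = A·v_1 = (8, 3, 7).
v_3 = A·v_2 = (10, 11, 6).
v_4 = A·v_3 = (11, 12, 9).

v_4 = (11, 12, 9)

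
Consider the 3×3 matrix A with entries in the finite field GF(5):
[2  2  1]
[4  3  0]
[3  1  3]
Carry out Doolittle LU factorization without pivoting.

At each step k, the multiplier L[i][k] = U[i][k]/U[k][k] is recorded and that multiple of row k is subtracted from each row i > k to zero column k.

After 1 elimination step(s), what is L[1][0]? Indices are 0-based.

L[1][0] = 2

[col 0] pivot 2
  R1 -= 2*R0 → (0, 4, 3)  (L[1][0] := 2)
  R2 -= 4*R0 → (0, 3, 4)  (L[2][0] := 4)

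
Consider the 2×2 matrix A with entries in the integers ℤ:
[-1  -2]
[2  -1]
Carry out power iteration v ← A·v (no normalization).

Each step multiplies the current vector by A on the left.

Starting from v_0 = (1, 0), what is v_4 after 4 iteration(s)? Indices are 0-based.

v_0 = (1, 0).
v_1 = A·v_0 = (-1, 2).
v_2 = A·v_1 = (-3, -4).
v_3 = A·v_2 = (11, -2).
v_4 = A·v_3 = (-7, 24).

v_4 = (-7, 24)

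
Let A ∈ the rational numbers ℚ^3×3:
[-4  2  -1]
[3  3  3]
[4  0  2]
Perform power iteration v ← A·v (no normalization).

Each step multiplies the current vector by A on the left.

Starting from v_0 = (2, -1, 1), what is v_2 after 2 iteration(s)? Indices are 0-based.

v_0 = (2, -1, 1).
v_1 = A·v_0 = (-11, 6, 10).
v_2 = A·v_1 = (46, 15, -24).

v_2 = (46, 15, -24)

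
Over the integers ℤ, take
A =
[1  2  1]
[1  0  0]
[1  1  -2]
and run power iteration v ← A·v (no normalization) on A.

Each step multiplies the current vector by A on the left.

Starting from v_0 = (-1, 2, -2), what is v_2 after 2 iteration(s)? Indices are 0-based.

v_2 = (4, 1, -10)

v_0 = (-1, 2, -2).
v_1 = A·v_0 = (1, -1, 5).
v_2 = A·v_1 = (4, 1, -10).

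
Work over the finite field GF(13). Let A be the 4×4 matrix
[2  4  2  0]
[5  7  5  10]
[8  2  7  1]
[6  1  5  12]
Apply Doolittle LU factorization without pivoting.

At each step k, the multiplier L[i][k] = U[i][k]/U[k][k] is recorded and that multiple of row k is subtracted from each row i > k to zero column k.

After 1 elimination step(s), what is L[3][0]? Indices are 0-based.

L[3][0] = 3

[col 0] pivot 2
  R1 -= 9*R0 → (0, 10, 0, 10)  (L[1][0] := 9)
  R2 -= 4*R0 → (0, 12, 12, 1)  (L[2][0] := 4)
  R3 -= 3*R0 → (0, 2, 12, 12)  (L[3][0] := 3)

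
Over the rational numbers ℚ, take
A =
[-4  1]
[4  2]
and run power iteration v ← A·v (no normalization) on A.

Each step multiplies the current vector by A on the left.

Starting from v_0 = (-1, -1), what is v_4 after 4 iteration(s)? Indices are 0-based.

v_4 = (-360, 144)

v_0 = (-1, -1).
v_1 = A·v_0 = (3, -6).
v_2 = A·v_1 = (-18, 0).
v_3 = A·v_2 = (72, -72).
v_4 = A·v_3 = (-360, 144).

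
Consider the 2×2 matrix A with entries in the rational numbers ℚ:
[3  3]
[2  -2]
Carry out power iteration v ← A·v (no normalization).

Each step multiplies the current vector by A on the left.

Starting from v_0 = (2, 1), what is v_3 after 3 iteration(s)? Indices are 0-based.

v_0 = (2, 1).
v_1 = A·v_0 = (9, 2).
v_2 = A·v_1 = (33, 14).
v_3 = A·v_2 = (141, 38).

v_3 = (141, 38)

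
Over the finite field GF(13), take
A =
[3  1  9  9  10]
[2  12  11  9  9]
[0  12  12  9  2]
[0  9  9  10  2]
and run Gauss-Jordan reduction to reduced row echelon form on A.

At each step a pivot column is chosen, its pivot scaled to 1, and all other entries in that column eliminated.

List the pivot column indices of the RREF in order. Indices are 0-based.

step 1: normalize row 0 (÷3) = (1, 9, 3, 3, 12)
  row 1: subtract 2×row0 = (0, 7, 5, 3, 11)
step 2: normalize row 1 (÷7) = (0, 1, 10, 6, 9)
  row 0: subtract 9×row1 = (1, 0, 4, 1, 9)
  row 2: subtract 12×row1 = (0, 0, 9, 2, 11)
  row 3: subtract 9×row1 = (0, 0, 10, 8, 12)
step 3: normalize row 2 (÷9) = (0, 0, 1, 6, 7)
  row 0: subtract 4×row2 = (1, 0, 0, 3, 7)
  row 1: subtract 10×row2 = (0, 1, 0, 11, 4)
  row 3: subtract 10×row2 = (0, 0, 0, 0, 7)
skip col 3 (zero from row 3)
step 4: normalize row 3 (÷7) = (0, 0, 0, 0, 1)
  row 0: subtract 7×row3 = (1, 0, 0, 3, 0)
  row 1: subtract 4×row3 = (0, 1, 0, 11, 0)
  row 2: subtract 7×row3 = (0, 0, 1, 6, 0)

pivot columns: 0, 1, 2, 4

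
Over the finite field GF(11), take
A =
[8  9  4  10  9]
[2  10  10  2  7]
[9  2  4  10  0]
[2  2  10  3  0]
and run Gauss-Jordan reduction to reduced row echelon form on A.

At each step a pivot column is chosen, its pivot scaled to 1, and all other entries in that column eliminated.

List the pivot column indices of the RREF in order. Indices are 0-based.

pivot(0,0)=8: scale R0 → (1, 8, 6, 4, 8)
  clear (1,0): R1 −= (2)R0 → (0, 5, 9, 5, 2)
  clear (2,0): R2 −= (9)R0 → (0, 7, 5, 7, 5)
  clear (3,0): R3 −= (2)R0 → (0, 8, 9, 6, 6)
pivot(1,1)=5: scale R1 → (0, 1, 4, 1, 7)
  clear (0,1): R0 −= (8)R1 → (1, 0, 7, 7, 7)
  clear (2,1): R2 −= (7)R1 → (0, 0, 10, 0, 0)
  clear (3,1): R3 −= (8)R1 → (0, 0, 10, 9, 5)
pivot(2,2)=10: scale R2 → (0, 0, 1, 0, 0)
  clear (0,2): R0 −= (7)R2 → (1, 0, 0, 7, 7)
  clear (1,2): R1 −= (4)R2 → (0, 1, 0, 1, 7)
  clear (3,2): R3 −= (10)R2 → (0, 0, 0, 9, 5)
pivot(3,3)=9: scale R3 → (0, 0, 0, 1, 3)
  clear (0,3): R0 −= (7)R3 → (1, 0, 0, 0, 8)
  clear (1,3): R1 −= (1)R3 → (0, 1, 0, 0, 4)

pivot columns: 0, 1, 2, 3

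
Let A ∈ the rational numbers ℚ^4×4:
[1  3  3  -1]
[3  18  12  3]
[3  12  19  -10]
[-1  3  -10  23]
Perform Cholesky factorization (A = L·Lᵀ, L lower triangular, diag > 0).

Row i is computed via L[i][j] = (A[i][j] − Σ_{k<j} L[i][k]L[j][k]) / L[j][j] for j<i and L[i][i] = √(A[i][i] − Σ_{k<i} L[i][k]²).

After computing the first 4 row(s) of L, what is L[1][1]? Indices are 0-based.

Step 1: L[0][0] = √(1) = 1.
  L[1][0] = (3) / L[0][0] = 3.
Step 2: L[1][1] = √(9) = 3.
  L[2][0] = (3) / L[0][0] = 3.
  L[2][1] = (3) / L[1][1] = 1.
Step 3: L[2][2] = √(9) = 3.
  L[3][0] = (-1) / L[0][0] = -1.
  L[3][1] = (6) / L[1][1] = 2.
  L[3][2] = (-9) / L[2][2] = -3.
Step 4: L[3][3] = √(9) = 3.

L[1][1] = 3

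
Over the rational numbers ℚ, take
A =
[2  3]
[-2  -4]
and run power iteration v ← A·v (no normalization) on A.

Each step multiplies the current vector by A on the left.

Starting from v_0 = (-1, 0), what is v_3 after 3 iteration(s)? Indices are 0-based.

v_0 = (-1, 0).
v_1 = A·v_0 = (-2, 2).
v_2 = A·v_1 = (2, -4).
v_3 = A·v_2 = (-8, 12).

v_3 = (-8, 12)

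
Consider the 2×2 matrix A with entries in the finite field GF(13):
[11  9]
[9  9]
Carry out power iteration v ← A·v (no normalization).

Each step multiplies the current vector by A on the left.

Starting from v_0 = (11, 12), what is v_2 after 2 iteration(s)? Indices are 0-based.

v_0 = (11, 12).
v_1 = A·v_0 = (8, 12).
v_2 = A·v_1 = (1, 11).

v_2 = (1, 11)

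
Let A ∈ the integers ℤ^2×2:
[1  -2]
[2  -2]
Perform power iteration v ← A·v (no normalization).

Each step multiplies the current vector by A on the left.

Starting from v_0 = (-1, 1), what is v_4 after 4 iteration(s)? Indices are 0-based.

v_0 = (-1, 1).
v_1 = A·v_0 = (-3, -4).
v_2 = A·v_1 = (5, 2).
v_3 = A·v_2 = (1, 6).
v_4 = A·v_3 = (-11, -10).

v_4 = (-11, -10)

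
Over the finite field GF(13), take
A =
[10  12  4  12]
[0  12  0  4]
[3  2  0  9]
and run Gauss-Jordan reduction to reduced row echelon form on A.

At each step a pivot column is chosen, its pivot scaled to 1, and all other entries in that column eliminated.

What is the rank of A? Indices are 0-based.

[1] R0 /= 10  ⇒  (1, 9, 3, 9)
     R2 -= 3·R0  ⇒  (0, 1, 4, 8)
[2] R1 /= 12  ⇒  (0, 1, 0, 9)
     R0 -= 9·R1  ⇒  (1, 0, 3, 6)
     R2 -= 1·R1  ⇒  (0, 0, 4, 12)
[3] R2 /= 4  ⇒  (0, 0, 1, 3)
     R0 -= 3·R2  ⇒  (1, 0, 0, 10)

rank = 3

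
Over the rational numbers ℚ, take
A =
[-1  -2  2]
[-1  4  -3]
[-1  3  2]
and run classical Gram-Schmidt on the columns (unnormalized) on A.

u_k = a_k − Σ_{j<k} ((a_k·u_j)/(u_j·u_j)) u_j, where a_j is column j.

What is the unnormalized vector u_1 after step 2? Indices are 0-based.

Step 1: u_0 = a_0 = (-1, -1, -1).
Step 2: u_1 = a_1 − (-5/3)·u_0 = (-11/3, 7/3, 4/3).

u_1 = (-11/3, 7/3, 4/3)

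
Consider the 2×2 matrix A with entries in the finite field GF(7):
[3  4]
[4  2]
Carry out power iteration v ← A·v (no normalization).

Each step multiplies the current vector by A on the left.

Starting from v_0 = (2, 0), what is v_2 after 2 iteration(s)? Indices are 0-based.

v_0 = (2, 0).
v_1 = A·v_0 = (6, 1).
v_2 = A·v_1 = (1, 5).

v_2 = (1, 5)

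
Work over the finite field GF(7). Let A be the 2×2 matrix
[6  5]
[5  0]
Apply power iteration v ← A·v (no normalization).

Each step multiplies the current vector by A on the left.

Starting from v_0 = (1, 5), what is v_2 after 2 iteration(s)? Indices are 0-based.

v_2 = (1, 1)

v_0 = (1, 5).
v_1 = A·v_0 = (3, 5).
v_2 = A·v_1 = (1, 1).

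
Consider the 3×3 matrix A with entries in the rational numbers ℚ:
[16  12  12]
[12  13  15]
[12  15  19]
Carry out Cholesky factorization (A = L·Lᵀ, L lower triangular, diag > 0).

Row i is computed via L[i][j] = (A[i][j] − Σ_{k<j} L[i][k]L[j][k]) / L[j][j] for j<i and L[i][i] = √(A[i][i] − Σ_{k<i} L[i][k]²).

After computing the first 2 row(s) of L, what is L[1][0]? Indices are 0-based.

L[1][0] = 3

Step 1: L[0][0] = √(16) = 4.
  L[1][0] = (12) / L[0][0] = 3.
Step 2: L[1][1] = √(4) = 2.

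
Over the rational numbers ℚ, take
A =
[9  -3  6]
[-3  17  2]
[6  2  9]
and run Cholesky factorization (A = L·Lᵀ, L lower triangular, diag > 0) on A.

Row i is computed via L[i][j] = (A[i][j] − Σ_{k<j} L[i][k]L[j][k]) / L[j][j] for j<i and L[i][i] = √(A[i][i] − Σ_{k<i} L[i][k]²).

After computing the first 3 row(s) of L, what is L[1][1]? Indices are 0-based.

L[1][1] = 4

Step 1: L[0][0] = √(9) = 3.
  L[1][0] = (-3) / L[0][0] = -1.
Step 2: L[1][1] = √(16) = 4.
  L[2][0] = (6) / L[0][0] = 2.
  L[2][1] = (4) / L[1][1] = 1.
Step 3: L[2][2] = √(4) = 2.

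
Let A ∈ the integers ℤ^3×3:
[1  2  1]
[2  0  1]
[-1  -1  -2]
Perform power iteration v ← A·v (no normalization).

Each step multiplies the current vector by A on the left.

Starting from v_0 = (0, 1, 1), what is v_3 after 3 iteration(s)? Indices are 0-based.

v_0 = (0, 1, 1).
v_1 = A·v_0 = (3, 1, -3).
v_2 = A·v_1 = (2, 3, 2).
v_3 = A·v_2 = (10, 6, -9).

v_3 = (10, 6, -9)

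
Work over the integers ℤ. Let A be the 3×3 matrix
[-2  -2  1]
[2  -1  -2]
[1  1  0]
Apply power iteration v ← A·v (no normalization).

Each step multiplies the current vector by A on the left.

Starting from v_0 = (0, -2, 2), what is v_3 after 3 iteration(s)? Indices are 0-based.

v_0 = (0, -2, 2).
v_1 = A·v_0 = (6, -2, -2).
v_2 = A·v_1 = (-10, 18, 4).
v_3 = A·v_2 = (-12, -46, 8).

v_3 = (-12, -46, 8)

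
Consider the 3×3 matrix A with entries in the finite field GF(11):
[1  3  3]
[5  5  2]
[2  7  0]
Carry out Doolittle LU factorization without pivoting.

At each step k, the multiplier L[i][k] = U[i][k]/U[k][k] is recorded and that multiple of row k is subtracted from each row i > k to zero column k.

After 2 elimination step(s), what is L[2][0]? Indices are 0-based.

Step 1: pivot at (0,0) is 1.
  row1 ← row1 − (5)·row0  ⇒  L[1][0]=5, U row1=(0, 1, 9)
  row2 ← row2 − (2)·row0  ⇒  L[2][0]=2, U row2=(0, 1, 5)
Step 2: pivot at (1,1) is 1.
  row2 ← row2 − (1)·row1  ⇒  L[2][1]=1, U row2=(0, 0, 7)

L[2][0] = 2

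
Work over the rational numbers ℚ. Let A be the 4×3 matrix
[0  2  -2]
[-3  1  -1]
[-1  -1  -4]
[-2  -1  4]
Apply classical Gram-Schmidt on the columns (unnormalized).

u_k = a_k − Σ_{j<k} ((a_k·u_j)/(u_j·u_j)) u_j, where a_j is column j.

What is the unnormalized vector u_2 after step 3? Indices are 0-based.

u_2 = (-4/7, -1/2, -67/14, 22/7)

Step 1: u_0 = a_0 = (0, -3, -1, -2).
Step 2: u_1 = a_1 − (0)·u_0 = (2, 1, -1, -1).
Step 3: u_2 = a_2 − (-1/14)·u_0 − (-5/7)·u_1 = (-4/7, -1/2, -67/14, 22/7).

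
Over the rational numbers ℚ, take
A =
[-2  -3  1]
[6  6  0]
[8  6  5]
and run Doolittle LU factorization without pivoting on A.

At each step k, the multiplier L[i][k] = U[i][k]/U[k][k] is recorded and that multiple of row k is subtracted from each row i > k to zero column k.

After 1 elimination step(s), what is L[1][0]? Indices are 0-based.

L[1][0] = -3

[col 0] pivot -2
  R1 -= -3*R0 → (0, -3, 3)  (L[1][0] := -3)
  R2 -= -4*R0 → (0, -6, 9)  (L[2][0] := -4)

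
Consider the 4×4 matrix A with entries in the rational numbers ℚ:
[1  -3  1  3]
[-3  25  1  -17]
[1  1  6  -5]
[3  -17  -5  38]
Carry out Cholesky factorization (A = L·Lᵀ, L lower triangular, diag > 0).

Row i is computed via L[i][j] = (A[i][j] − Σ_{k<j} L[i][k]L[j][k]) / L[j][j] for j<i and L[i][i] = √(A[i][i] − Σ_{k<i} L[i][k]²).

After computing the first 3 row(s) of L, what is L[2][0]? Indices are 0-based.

L[2][0] = 1

Step 1: L[0][0] = √(1) = 1.
  L[1][0] = (-3) / L[0][0] = -3.
Step 2: L[1][1] = √(16) = 4.
  L[2][0] = (1) / L[0][0] = 1.
  L[2][1] = (4) / L[1][1] = 1.
Step 3: L[2][2] = √(4) = 2.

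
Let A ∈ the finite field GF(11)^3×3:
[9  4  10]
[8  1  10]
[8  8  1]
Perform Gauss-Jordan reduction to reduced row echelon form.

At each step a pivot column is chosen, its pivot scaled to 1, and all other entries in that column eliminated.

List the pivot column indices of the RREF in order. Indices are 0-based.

step 1: normalize row 0 (÷9) = (1, 9, 6)
  row 1: subtract 8×row0 = (0, 6, 6)
  row 2: subtract 8×row0 = (0, 2, 8)
step 2: normalize row 1 (÷6) = (0, 1, 1)
  row 0: subtract 9×row1 = (1, 0, 8)
  row 2: subtract 2×row1 = (0, 0, 6)
step 3: normalize row 2 (÷6) = (0, 0, 1)
  row 0: subtract 8×row2 = (1, 0, 0)
  row 1: subtract 1×row2 = (0, 1, 0)

pivot columns: 0, 1, 2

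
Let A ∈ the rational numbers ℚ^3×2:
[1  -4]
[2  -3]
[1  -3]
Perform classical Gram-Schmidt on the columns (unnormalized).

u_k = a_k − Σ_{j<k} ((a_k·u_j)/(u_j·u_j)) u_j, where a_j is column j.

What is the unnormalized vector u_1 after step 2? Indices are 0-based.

Step 1: u_0 = a_0 = (1, 2, 1).
Step 2: u_1 = a_1 − (-13/6)·u_0 = (-11/6, 4/3, -5/6).

u_1 = (-11/6, 4/3, -5/6)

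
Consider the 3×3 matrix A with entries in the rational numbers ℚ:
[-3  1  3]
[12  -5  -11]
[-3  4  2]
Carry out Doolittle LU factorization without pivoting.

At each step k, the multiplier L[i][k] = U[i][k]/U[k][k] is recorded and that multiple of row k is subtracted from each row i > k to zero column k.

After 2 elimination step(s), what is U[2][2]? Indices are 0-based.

U[2][2] = 2

Step 1: pivot at (0,0) is -3.
  row1 ← row1 − (-4)·row0  ⇒  L[1][0]=-4, U row1=(0, -1, 1)
  row2 ← row2 − (1)·row0  ⇒  L[2][0]=1, U row2=(0, 3, -1)
Step 2: pivot at (1,1) is -1.
  row2 ← row2 − (-3)·row1  ⇒  L[2][1]=-3, U row2=(0, 0, 2)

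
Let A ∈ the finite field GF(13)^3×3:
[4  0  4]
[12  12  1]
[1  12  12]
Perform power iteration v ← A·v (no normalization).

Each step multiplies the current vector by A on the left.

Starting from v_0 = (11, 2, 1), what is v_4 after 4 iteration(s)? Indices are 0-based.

v_0 = (11, 2, 1).
v_1 = A·v_0 = (9, 1, 8).
v_2 = A·v_1 = (3, 11, 0).
v_3 = A·v_2 = (12, 12, 5).
v_4 = A·v_3 = (3, 7, 8).

v_4 = (3, 7, 8)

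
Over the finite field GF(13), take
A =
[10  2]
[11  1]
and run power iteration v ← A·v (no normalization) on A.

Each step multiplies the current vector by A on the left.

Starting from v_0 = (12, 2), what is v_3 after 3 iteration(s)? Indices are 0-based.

v_3 = (6, 3)

v_0 = (12, 2).
v_1 = A·v_0 = (7, 4).
v_2 = A·v_1 = (0, 3).
v_3 = A·v_2 = (6, 3).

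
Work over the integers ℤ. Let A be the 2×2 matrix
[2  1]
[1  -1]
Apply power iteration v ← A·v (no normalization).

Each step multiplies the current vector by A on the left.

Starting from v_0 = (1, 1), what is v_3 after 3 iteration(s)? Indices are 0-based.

v_3 = (15, 3)

v_0 = (1, 1).
v_1 = A·v_0 = (3, 0).
v_2 = A·v_1 = (6, 3).
v_3 = A·v_2 = (15, 3).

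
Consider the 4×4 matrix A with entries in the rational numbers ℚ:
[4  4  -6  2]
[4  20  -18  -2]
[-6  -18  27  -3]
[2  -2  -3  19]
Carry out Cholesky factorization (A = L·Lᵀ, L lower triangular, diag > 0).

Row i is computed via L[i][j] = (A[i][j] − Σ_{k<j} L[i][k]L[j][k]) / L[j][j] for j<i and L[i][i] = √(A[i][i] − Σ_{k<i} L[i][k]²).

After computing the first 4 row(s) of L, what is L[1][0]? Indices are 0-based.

Step 1: L[0][0] = √(4) = 2.
  L[1][0] = (4) / L[0][0] = 2.
Step 2: L[1][1] = √(16) = 4.
  L[2][0] = (-6) / L[0][0] = -3.
  L[2][1] = (-12) / L[1][1] = -3.
Step 3: L[2][2] = √(9) = 3.
  L[3][0] = (2) / L[0][0] = 1.
  L[3][1] = (-4) / L[1][1] = -1.
  L[3][2] = (-3) / L[2][2] = -1.
Step 4: L[3][3] = √(16) = 4.

L[1][0] = 2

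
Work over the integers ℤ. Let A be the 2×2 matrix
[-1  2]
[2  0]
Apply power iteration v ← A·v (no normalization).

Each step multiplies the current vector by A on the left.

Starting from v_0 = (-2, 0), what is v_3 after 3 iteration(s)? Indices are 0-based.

v_3 = (18, -20)

v_0 = (-2, 0).
v_1 = A·v_0 = (2, -4).
v_2 = A·v_1 = (-10, 4).
v_3 = A·v_2 = (18, -20).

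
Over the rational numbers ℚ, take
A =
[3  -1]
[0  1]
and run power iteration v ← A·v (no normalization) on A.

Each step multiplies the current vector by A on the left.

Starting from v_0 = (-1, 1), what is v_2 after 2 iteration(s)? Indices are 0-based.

v_0 = (-1, 1).
v_1 = A·v_0 = (-4, 1).
v_2 = A·v_1 = (-13, 1).

v_2 = (-13, 1)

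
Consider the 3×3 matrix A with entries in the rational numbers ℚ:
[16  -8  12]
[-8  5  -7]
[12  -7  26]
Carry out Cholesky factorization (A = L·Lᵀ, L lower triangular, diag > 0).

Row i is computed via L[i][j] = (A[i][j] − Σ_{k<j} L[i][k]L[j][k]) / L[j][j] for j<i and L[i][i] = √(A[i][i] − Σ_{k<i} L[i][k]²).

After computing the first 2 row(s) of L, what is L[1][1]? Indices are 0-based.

Step 1: L[0][0] = √(16) = 4.
  L[1][0] = (-8) / L[0][0] = -2.
Step 2: L[1][1] = √(1) = 1.

L[1][1] = 1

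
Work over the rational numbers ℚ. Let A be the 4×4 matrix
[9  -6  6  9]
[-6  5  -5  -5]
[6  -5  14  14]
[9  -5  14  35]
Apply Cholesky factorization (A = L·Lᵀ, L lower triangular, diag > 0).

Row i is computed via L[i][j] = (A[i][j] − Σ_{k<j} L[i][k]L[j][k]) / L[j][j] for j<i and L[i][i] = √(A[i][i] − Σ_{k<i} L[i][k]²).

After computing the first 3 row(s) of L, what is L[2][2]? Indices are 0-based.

Step 1: L[0][0] = √(9) = 3.
  L[1][0] = (-6) / L[0][0] = -2.
Step 2: L[1][1] = √(1) = 1.
  L[2][0] = (6) / L[0][0] = 2.
  L[2][1] = (-1) / L[1][1] = -1.
Step 3: L[2][2] = √(9) = 3.

L[2][2] = 3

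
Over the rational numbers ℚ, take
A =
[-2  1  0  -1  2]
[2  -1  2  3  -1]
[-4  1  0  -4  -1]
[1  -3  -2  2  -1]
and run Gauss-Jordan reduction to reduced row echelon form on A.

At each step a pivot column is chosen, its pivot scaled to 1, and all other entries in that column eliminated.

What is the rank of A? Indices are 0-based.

rank = 4

step 1: normalize row 0 (÷-2) = (1, -1/2, 0, 1/2, -1)
  row 1: subtract 2×row0 = (0, 0, 2, 2, 1)
  row 2: subtract -4×row0 = (0, -1, 0, -2, -5)
  row 3: subtract 1×row0 = (0, -5/2, -2, 3/2, 0)
step 2: exchange rows 1,2
step 2: normalize row 1 (÷-1) = (0, 1, 0, 2, 5)
  row 0: subtract -1/2×row1 = (1, 0, 0, 3/2, 3/2)
  row 3: subtract -5/2×row1 = (0, 0, -2, 13/2, 25/2)
step 3: normalize row 2 (÷2) = (0, 0, 1, 1, 1/2)
  row 3: subtract -2×row2 = (0, 0, 0, 17/2, 27/2)
step 4: normalize row 3 (÷17/2) = (0, 0, 0, 1, 27/17)
  row 0: subtract 3/2×row3 = (1, 0, 0, 0, -15/17)
  row 1: subtract 2×row3 = (0, 1, 0, 0, 31/17)
  row 2: subtract 1×row3 = (0, 0, 1, 0, -37/34)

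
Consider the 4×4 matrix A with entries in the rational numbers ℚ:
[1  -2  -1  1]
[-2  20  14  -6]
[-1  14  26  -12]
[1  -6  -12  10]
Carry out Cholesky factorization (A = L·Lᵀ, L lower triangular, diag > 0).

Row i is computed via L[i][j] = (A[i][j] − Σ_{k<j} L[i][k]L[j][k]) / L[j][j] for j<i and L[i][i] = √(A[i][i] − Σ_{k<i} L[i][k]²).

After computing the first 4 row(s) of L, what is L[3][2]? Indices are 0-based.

Step 1: L[0][0] = √(1) = 1.
  L[1][0] = (-2) / L[0][0] = -2.
Step 2: L[1][1] = √(16) = 4.
  L[2][0] = (-1) / L[0][0] = -1.
  L[2][1] = (12) / L[1][1] = 3.
Step 3: L[2][2] = √(16) = 4.
  L[3][0] = (1) / L[0][0] = 1.
  L[3][1] = (-4) / L[1][1] = -1.
  L[3][2] = (-8) / L[2][2] = -2.
Step 4: L[3][3] = √(4) = 2.

L[3][2] = -2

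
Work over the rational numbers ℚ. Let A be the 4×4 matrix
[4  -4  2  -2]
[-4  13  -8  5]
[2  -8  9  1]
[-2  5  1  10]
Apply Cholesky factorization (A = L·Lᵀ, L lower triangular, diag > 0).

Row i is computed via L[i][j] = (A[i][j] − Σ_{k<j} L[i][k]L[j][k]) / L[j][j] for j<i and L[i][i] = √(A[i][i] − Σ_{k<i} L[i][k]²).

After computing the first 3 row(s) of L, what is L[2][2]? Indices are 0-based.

L[2][2] = 2

Step 1: L[0][0] = √(4) = 2.
  L[1][0] = (-4) / L[0][0] = -2.
Step 2: L[1][1] = √(9) = 3.
  L[2][0] = (2) / L[0][0] = 1.
  L[2][1] = (-6) / L[1][1] = -2.
Step 3: L[2][2] = √(4) = 2.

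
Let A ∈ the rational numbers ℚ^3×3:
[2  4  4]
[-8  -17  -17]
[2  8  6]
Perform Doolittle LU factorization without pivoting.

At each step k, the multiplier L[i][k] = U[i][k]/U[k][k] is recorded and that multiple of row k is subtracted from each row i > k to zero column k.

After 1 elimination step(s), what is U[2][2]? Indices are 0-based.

Step 1: pivot at (0,0) is 2.
  row1 ← row1 − (-4)·row0  ⇒  L[1][0]=-4, U row1=(0, -1, -1)
  row2 ← row2 − (1)·row0  ⇒  L[2][0]=1, U row2=(0, 4, 2)

U[2][2] = 2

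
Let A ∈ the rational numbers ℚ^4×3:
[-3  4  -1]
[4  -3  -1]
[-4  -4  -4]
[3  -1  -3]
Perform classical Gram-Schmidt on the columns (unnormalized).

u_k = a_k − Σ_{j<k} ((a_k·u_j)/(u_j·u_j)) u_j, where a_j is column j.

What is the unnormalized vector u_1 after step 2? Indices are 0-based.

u_1 = (167/50, -53/25, -122/25, -17/50)

Step 1: u_0 = a_0 = (-3, 4, -4, 3).
Step 2: u_1 = a_1 − (-11/50)·u_0 = (167/50, -53/25, -122/25, -17/50).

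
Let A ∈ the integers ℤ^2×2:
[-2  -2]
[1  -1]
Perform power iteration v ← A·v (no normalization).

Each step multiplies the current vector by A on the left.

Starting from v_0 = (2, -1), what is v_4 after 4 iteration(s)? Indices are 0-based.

v_0 = (2, -1).
v_1 = A·v_0 = (-2, 3).
v_2 = A·v_1 = (-2, -5).
v_3 = A·v_2 = (14, 3).
v_4 = A·v_3 = (-34, 11).

v_4 = (-34, 11)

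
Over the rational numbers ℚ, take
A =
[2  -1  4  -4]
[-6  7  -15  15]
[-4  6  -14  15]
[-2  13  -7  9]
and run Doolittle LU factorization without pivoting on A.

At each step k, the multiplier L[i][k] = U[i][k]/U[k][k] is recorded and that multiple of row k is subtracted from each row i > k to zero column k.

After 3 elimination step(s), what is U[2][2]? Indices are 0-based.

U[2][2] = -3

Step 1: pivot at (0,0) is 2.
  row1 ← row1 − (-3)·row0  ⇒  L[1][0]=-3, U row1=(0, 4, -3, 3)
  row2 ← row2 − (-2)·row0  ⇒  L[2][0]=-2, U row2=(0, 4, -6, 7)
  row3 ← row3 − (-1)·row0  ⇒  L[3][0]=-1, U row3=(0, 12, -3, 5)
Step 2: pivot at (1,1) is 4.
  row2 ← row2 − (1)·row1  ⇒  L[2][1]=1, U row2=(0, 0, -3, 4)
  row3 ← row3 − (3)·row1  ⇒  L[3][1]=3, U row3=(0, 0, 6, -4)
Step 3: pivot at (2,2) is -3.
  row3 ← row3 − (-2)·row2  ⇒  L[3][2]=-2, U row3=(0, 0, 0, 4)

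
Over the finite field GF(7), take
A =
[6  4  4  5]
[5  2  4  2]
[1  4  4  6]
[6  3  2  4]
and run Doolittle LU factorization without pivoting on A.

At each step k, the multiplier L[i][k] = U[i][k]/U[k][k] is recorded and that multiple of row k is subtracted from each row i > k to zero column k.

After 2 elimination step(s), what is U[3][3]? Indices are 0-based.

U[3][3] = 5

[col 0] pivot 6
  R1 -= 2*R0 → (0, 1, 3, 6)  (L[1][0] := 2)
  R2 -= 6*R0 → (0, 1, 1, 4)  (L[2][0] := 6)
  R3 -= 1*R0 → (0, 6, 5, 6)  (L[3][0] := 1)
[col 1] pivot 1
  R2 -= 1*R1 → (0, 0, 5, 5)  (L[2][1] := 1)
  R3 -= 6*R1 → (0, 0, 1, 5)  (L[3][1] := 6)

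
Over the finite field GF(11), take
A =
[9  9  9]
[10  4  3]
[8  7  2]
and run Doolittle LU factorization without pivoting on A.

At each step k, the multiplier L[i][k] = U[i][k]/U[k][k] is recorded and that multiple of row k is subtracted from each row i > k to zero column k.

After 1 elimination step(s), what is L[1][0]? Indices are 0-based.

L[1][0] = 6

k=0: U[0][0]=9
  eliminate (1,0): mult=6, new row 1: (0, 5, 4); set L[1][0]=6
  eliminate (2,0): mult=7, new row 2: (0, 10, 5); set L[2][0]=7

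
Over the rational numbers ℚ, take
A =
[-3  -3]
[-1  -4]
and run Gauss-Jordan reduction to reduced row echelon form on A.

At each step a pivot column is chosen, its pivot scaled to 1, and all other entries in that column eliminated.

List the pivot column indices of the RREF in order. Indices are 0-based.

pivot columns: 0, 1

step 1: normalize row 0 (÷-3) = (1, 1)
  row 1: subtract -1×row0 = (0, -3)
step 2: normalize row 1 (÷-3) = (0, 1)
  row 0: subtract 1×row1 = (1, 0)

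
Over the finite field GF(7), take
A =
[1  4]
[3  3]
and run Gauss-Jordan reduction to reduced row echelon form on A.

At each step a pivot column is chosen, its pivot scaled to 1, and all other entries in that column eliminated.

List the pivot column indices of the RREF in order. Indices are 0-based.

pivot columns: 0, 1

step 1: normalize row 0 (÷1) = (1, 4)
  row 1: subtract 3×row0 = (0, 5)
step 2: normalize row 1 (÷5) = (0, 1)
  row 0: subtract 4×row1 = (1, 0)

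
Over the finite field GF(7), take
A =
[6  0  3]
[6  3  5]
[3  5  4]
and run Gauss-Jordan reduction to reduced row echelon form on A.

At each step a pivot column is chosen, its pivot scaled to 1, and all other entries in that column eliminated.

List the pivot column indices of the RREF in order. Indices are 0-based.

pivot(0,0)=6: scale R0 → (1, 0, 4)
  clear (1,0): R1 −= (6)R0 → (0, 3, 2)
  clear (2,0): R2 −= (3)R0 → (0, 5, 6)
pivot(1,1)=3: scale R1 → (0, 1, 3)
  clear (2,1): R2 −= (5)R1 → (0, 0, 5)
pivot(2,2)=5: scale R2 → (0, 0, 1)
  clear (0,2): R0 −= (4)R2 → (1, 0, 0)
  clear (1,2): R1 −= (3)R2 → (0, 1, 0)

pivot columns: 0, 1, 2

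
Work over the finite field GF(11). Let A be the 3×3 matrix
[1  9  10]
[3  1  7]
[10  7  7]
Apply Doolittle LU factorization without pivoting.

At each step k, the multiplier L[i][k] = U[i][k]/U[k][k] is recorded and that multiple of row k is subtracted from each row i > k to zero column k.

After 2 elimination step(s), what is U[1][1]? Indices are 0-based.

k=0: U[0][0]=1
  eliminate (1,0): mult=3, new row 1: (0, 7, 10); set L[1][0]=3
  eliminate (2,0): mult=10, new row 2: (0, 5, 6); set L[2][0]=10
k=1: U[1][1]=7
  eliminate (2,1): mult=7, new row 2: (0, 0, 2); set L[2][1]=7

U[1][1] = 7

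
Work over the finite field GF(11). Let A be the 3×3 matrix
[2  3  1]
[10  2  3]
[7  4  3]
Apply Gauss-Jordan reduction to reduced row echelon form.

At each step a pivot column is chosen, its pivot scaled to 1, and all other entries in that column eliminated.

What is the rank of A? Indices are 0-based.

rank = 3

step 1: normalize row 0 (÷2) = (1, 7, 6)
  row 1: subtract 10×row0 = (0, 9, 9)
  row 2: subtract 7×row0 = (0, 10, 5)
step 2: normalize row 1 (÷9) = (0, 1, 1)
  row 0: subtract 7×row1 = (1, 0, 10)
  row 2: subtract 10×row1 = (0, 0, 6)
step 3: normalize row 2 (÷6) = (0, 0, 1)
  row 0: subtract 10×row2 = (1, 0, 0)
  row 1: subtract 1×row2 = (0, 1, 0)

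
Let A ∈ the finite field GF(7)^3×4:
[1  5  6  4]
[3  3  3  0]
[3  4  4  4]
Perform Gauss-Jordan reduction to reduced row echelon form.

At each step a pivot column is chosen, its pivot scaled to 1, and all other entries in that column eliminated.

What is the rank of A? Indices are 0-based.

[1] R0 /= 1  ⇒  (1, 5, 6, 4)
     R1 -= 3·R0  ⇒  (0, 2, 6, 2)
     R2 -= 3·R0  ⇒  (0, 3, 0, 6)
[2] R1 /= 2  ⇒  (0, 1, 3, 1)
     R0 -= 5·R1  ⇒  (1, 0, 5, 6)
     R2 -= 3·R1  ⇒  (0, 0, 5, 3)
[3] R2 /= 5  ⇒  (0, 0, 1, 2)
     R0 -= 5·R2  ⇒  (1, 0, 0, 3)
     R1 -= 3·R2  ⇒  (0, 1, 0, 2)

rank = 3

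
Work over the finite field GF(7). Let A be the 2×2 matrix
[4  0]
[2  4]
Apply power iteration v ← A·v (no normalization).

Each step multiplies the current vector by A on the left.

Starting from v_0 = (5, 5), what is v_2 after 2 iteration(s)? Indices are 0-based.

v_2 = (3, 6)

v_0 = (5, 5).
v_1 = A·v_0 = (6, 2).
v_2 = A·v_1 = (3, 6).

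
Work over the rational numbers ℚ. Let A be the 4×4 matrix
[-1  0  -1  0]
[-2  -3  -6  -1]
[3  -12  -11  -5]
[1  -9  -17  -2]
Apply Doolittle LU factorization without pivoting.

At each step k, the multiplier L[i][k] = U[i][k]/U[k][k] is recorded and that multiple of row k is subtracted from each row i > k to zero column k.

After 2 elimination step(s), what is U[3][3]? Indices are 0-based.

k=0: U[0][0]=-1
  eliminate (1,0): mult=2, new row 1: (0, -3, -4, -1); set L[1][0]=2
  eliminate (2,0): mult=-3, new row 2: (0, -12, -14, -5); set L[2][0]=-3
  eliminate (3,0): mult=-1, new row 3: (0, -9, -18, -2); set L[3][0]=-1
k=1: U[1][1]=-3
  eliminate (2,1): mult=4, new row 2: (0, 0, 2, -1); set L[2][1]=4
  eliminate (3,1): mult=3, new row 3: (0, 0, -6, 1); set L[3][1]=3

U[3][3] = 1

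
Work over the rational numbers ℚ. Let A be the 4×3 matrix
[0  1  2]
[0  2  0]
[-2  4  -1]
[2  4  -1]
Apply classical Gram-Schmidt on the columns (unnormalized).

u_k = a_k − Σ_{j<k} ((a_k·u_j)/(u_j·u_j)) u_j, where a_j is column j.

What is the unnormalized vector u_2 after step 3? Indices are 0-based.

Step 1: u_0 = a_0 = (0, 0, -2, 2).
Step 2: u_1 = a_1 − (0)·u_0 = (1, 2, 4, 4).
Step 3: u_2 = a_2 − (0)·u_0 − (-6/37)·u_1 = (80/37, 12/37, -13/37, -13/37).

u_2 = (80/37, 12/37, -13/37, -13/37)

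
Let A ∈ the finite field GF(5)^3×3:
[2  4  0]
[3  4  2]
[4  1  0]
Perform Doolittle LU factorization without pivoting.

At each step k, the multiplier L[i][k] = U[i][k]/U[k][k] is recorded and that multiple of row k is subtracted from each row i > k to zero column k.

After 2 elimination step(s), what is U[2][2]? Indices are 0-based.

U[2][2] = 3

Step 1: pivot at (0,0) is 2.
  row1 ← row1 − (4)·row0  ⇒  L[1][0]=4, U row1=(0, 3, 2)
  row2 ← row2 − (2)·row0  ⇒  L[2][0]=2, U row2=(0, 3, 0)
Step 2: pivot at (1,1) is 3.
  row2 ← row2 − (1)·row1  ⇒  L[2][1]=1, U row2=(0, 0, 3)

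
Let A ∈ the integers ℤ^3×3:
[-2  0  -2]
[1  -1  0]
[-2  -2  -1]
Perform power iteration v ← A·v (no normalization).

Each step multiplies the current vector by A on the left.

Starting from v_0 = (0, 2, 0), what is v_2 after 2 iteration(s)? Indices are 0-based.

v_0 = (0, 2, 0).
v_1 = A·v_0 = (0, -2, -4).
v_2 = A·v_1 = (8, 2, 8).

v_2 = (8, 2, 8)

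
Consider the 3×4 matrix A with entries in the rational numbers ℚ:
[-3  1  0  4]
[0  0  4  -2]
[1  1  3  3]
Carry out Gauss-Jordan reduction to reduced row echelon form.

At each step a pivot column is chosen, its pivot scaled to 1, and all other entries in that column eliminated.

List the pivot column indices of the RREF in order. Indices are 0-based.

step 1: normalize row 0 (÷-3) = (1, -1/3, 0, -4/3)
  row 2: subtract 1×row0 = (0, 4/3, 3, 13/3)
step 2: exchange rows 1,2
step 2: normalize row 1 (÷4/3) = (0, 1, 9/4, 13/4)
  row 0: subtract -1/3×row1 = (1, 0, 3/4, -1/4)
step 3: normalize row 2 (÷4) = (0, 0, 1, -1/2)
  row 0: subtract 3/4×row2 = (1, 0, 0, 1/8)
  row 1: subtract 9/4×row2 = (0, 1, 0, 35/8)

pivot columns: 0, 1, 2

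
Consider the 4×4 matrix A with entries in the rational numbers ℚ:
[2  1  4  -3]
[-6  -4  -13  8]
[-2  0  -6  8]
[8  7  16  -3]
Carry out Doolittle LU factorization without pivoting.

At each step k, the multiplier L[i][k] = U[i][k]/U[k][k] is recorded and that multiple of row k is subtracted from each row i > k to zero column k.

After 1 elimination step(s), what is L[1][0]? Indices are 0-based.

Step 1: pivot at (0,0) is 2.
  row1 ← row1 − (-3)·row0  ⇒  L[1][0]=-3, U row1=(0, -1, -1, -1)
  row2 ← row2 − (-1)·row0  ⇒  L[2][0]=-1, U row2=(0, 1, -2, 5)
  row3 ← row3 − (4)·row0  ⇒  L[3][0]=4, U row3=(0, 3, 0, 9)

L[1][0] = -3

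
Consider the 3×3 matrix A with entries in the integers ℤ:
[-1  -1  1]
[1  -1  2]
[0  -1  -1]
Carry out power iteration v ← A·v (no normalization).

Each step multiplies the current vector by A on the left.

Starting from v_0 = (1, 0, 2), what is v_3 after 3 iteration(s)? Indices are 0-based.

v_0 = (1, 0, 2).
v_1 = A·v_0 = (1, 5, -2).
v_2 = A·v_1 = (-8, -8, -3).
v_3 = A·v_2 = (13, -6, 11).

v_3 = (13, -6, 11)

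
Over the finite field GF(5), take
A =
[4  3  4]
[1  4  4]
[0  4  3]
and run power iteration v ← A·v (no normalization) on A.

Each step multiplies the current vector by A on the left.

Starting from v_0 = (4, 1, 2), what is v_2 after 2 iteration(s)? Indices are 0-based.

v_0 = (4, 1, 2).
v_1 = A·v_0 = (2, 1, 0).
v_2 = A·v_1 = (1, 1, 4).

v_2 = (1, 1, 4)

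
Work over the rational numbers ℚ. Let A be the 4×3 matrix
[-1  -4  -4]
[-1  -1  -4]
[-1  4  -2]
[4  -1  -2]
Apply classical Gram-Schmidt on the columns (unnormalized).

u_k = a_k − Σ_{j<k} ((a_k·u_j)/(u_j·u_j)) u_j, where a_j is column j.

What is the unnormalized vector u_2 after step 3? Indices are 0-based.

u_2 = (-1350/637, -2166/637, -2252/637, -206/91)

Step 1: u_0 = a_0 = (-1, -1, -1, 4).
Step 2: u_1 = a_1 − (-3/19)·u_0 = (-79/19, -22/19, 73/19, -7/19).
Step 3: u_2 = a_2 − (2/19)·u_0 − (272/637)·u_1 = (-1350/637, -2166/637, -2252/637, -206/91).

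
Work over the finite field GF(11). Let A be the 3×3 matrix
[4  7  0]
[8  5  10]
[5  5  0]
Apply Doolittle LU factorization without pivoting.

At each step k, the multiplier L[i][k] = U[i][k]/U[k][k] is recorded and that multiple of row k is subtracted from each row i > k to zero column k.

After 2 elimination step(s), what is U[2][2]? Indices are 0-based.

U[2][2] = 5

Step 1: pivot at (0,0) is 4.
  row1 ← row1 − (2)·row0  ⇒  L[1][0]=2, U row1=(0, 2, 10)
  row2 ← row2 − (4)·row0  ⇒  L[2][0]=4, U row2=(0, 10, 0)
Step 2: pivot at (1,1) is 2.
  row2 ← row2 − (5)·row1  ⇒  L[2][1]=5, U row2=(0, 0, 5)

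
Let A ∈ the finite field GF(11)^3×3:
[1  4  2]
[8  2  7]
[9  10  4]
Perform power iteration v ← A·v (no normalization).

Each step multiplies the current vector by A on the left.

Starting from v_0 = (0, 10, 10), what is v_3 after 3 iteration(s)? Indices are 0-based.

v_0 = (0, 10, 10).
v_1 = A·v_0 = (5, 2, 8).
v_2 = A·v_1 = (7, 1, 9).
v_3 = A·v_2 = (7, 0, 10).

v_3 = (7, 0, 10)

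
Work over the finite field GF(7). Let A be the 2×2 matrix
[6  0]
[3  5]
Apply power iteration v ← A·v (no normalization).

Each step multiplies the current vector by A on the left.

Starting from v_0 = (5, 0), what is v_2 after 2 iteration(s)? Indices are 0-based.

v_0 = (5, 0).
v_1 = A·v_0 = (2, 1).
v_2 = A·v_1 = (5, 4).

v_2 = (5, 4)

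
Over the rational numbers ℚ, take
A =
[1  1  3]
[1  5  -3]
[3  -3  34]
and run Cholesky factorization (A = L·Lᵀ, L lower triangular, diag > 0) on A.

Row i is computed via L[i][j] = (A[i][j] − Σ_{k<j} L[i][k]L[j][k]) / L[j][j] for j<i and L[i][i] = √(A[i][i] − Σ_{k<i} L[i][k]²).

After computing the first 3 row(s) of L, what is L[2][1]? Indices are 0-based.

L[2][1] = -3

Step 1: L[0][0] = √(1) = 1.
  L[1][0] = (1) / L[0][0] = 1.
Step 2: L[1][1] = √(4) = 2.
  L[2][0] = (3) / L[0][0] = 3.
  L[2][1] = (-6) / L[1][1] = -3.
Step 3: L[2][2] = √(16) = 4.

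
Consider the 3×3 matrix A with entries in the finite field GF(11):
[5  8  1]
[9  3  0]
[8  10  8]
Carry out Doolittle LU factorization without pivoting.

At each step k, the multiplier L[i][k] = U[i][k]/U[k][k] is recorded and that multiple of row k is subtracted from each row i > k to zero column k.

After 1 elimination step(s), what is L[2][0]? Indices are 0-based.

k=0: U[0][0]=5
  eliminate (1,0): mult=4, new row 1: (0, 4, 7); set L[1][0]=4
  eliminate (2,0): mult=6, new row 2: (0, 6, 2); set L[2][0]=6

L[2][0] = 6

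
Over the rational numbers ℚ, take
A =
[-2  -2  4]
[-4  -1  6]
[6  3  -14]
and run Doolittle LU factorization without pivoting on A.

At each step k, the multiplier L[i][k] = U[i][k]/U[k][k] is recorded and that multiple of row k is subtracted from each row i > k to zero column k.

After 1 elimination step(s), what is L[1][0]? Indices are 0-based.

k=0: U[0][0]=-2
  eliminate (1,0): mult=2, new row 1: (0, 3, -2); set L[1][0]=2
  eliminate (2,0): mult=-3, new row 2: (0, -3, -2); set L[2][0]=-3

L[1][0] = 2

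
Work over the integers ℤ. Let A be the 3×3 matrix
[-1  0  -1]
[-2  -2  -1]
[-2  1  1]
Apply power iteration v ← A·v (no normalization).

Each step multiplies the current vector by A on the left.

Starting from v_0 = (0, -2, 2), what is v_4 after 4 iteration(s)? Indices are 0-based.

v_4 = (6, 34, 8)

v_0 = (0, -2, 2).
v_1 = A·v_0 = (-2, 2, 0).
v_2 = A·v_1 = (2, 0, 6).
v_3 = A·v_2 = (-8, -10, 2).
v_4 = A·v_3 = (6, 34, 8).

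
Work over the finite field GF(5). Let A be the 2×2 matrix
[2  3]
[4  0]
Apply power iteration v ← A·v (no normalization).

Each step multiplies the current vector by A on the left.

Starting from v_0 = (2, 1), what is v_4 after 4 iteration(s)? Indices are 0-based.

v_4 = (1, 0)

v_0 = (2, 1).
v_1 = A·v_0 = (2, 3).
v_2 = A·v_1 = (3, 3).
v_3 = A·v_2 = (0, 2).
v_4 = A·v_3 = (1, 0).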